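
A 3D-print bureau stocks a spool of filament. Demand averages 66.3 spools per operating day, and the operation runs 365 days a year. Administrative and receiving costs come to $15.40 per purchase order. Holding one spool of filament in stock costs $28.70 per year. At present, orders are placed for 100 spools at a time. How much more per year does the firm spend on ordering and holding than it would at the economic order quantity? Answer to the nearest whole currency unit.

Extra cost ≈ $537 per year

Annual demand D = 66.3 × 365 = 24,199.5.
EOQ = √(2DS/H) = √(2 × 24,199.5 × 15.4 / 28.7) ≈ 161.15.
Cost at Q* = (D/Q*)S + (Q*/2)H = √(2DSH) ≈ $4,625.08.
Cost at Q = 100: (24,199.5/100)×15.4 + (100/2)×28.7 = $3,726.72 + $1,435.00 = $5,161.72.
Excess = $5,161.72 − $4,625.08 = $536.64.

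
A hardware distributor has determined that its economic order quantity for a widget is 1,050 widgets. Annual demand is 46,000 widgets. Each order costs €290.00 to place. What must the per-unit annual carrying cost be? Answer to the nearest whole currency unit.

Invert the EOQ relation Q*² = 2DS/H.
From Q* = √(2DS/H): H = 2DS / Q*² = 2 × 46,000 × 290 / 1,050² = 24.1995.

H ≈ €24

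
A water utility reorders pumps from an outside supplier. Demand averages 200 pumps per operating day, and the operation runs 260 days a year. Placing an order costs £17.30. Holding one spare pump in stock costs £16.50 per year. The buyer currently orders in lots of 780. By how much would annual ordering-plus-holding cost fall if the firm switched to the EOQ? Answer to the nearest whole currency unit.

Extra cost ≈ £2,140 per year

Annual demand D = 200 × 260 = 52,000.
EOQ = √(2DS/H) = √(2 × 52,000 × 17.3 / 16.5) ≈ 330.22.
Cost at Q* = (D/Q*)S + (Q*/2)H = √(2DSH) ≈ £5,448.56.
Cost at Q = 780: (52,000/780)×17.3 + (780/2)×16.5 = £1,153.33 + £6,435.00 = £7,588.33.
Excess = £7,588.33 − £5,448.56 = £2,139.77.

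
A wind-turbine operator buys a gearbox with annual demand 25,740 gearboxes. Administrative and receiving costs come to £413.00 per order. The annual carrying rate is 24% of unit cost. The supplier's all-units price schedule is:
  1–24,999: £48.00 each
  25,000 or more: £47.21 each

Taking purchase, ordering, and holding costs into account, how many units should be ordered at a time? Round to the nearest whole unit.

Q* ≈ 1,359 gearboxes

Holding cost per unit per year at price C is H = 0.24·C.
For each price level, check whether its EOQ is feasible; otherwise the best quantity at that price is the breakpoint.
EOQ at £48.00 = 1358.5 (feasible in tier 1): TC = 25,740×£48.00 + (25,740/1358.5)×413 + (1358.5/2)×0.24×£48.00 = £1,251,170.22.
EOQ at £47.21 = 1369.8 < 25000, so use break Q=25000: TC = 25,740×£47.21 + (25,740/25000.0)×413 + (25000.0/2)×0.24×£47.21 = £1,357,240.62.
Lowest total cost is £1,251,170.22 at Q = 1358.5.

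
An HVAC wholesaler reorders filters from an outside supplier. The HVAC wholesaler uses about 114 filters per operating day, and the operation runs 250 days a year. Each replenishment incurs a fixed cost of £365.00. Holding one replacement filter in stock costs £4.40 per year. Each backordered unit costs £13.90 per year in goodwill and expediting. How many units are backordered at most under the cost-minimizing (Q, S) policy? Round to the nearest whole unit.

Annual demand D = 114 × 250 = 28,500.
With planned backorders, Q* = √(2DS/H) · √((H+B)/B).
√(2DS/H) = √(2 × 28,500 × 365 / 4.4) = 2174.491.
√((H+B)/B) = √((4.4+13.9)/13.9) = 1.1474.
Q* ≈ 2495.029.
S* = Q* · H/(H+B) = 2495.029 × 4.4/18.3 ≈ 599.898.

S* ≈ 600 filters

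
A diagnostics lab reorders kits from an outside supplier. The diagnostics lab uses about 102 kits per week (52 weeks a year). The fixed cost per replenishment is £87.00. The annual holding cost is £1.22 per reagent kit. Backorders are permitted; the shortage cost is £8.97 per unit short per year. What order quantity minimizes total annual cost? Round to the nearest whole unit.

Q* ≈ 927 kits

Annual demand D = 102 × 52 = 5,304.
With planned backorders, Q* = √(2DS/H) · √((H+B)/B).
√(2DS/H) = √(2 × 5,304 × 87 / 1.22) = 869.754.
√((H+B)/B) = √((1.22+8.97)/8.97) = 1.0658.
Q* ≈ 927.016.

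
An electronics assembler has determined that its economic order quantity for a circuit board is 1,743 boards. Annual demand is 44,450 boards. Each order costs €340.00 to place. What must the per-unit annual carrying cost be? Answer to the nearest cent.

H ≈ €9.95

The basic EOQ model gives Q* = √(2DS/H); rearrange for the unknown.
From Q* = √(2DS/H): H = 2DS / Q*² = 2 × 44,450 × 340 / 1,743² = 9.9491.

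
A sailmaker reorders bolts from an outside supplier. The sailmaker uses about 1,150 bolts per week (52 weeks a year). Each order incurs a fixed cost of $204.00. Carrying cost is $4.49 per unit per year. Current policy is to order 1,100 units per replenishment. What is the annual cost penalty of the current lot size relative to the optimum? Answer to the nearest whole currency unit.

Annual demand D = 1,150 × 52 = 59,800.
EOQ = √(2DS/H) = √(2 × 59,800 × 204 / 4.49) ≈ 2331.08.
Cost at Q* = (D/Q*)S + (Q*/2)H = √(2DSH) ≈ $10,466.56.
Cost at Q = 1,100: (59,800/1,100)×204 + (1,100/2)×4.49 = $11,090.18 + $2,469.50 = $13,559.68.
Excess = $13,559.68 − $10,466.56 = $3,093.12.

Extra cost ≈ $3,093 per year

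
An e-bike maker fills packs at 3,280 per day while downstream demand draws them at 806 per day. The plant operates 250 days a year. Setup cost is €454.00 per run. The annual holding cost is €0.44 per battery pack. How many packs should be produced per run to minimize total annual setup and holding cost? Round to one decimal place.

Annual demand D = 806 × 250 = 201,500.
Production build-up factor (1 − d/p) = 1 − 806/3,280 = 0.7543.
Q* = √(2DS / (H(1 − d/p))) = √(2 × 201,500 × 454 / (0.44 × 0.7543)).
= √(182,962,000 / 0.3319) ≈ 23479.627.

Q* ≈ 23,479.6 packs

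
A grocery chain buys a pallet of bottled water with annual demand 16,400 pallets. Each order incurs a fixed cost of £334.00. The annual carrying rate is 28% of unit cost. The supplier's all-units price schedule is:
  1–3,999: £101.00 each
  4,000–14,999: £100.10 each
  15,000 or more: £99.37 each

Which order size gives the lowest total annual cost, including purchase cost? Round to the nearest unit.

Holding cost per unit per year at price C is H = 0.28·C.
Candidates are each tier's EOQ (if it falls in that tier) and each price-break quantity.
EOQ at £101.00 = 622.4 (feasible in tier 1): TC = 16,400×£101.00 + (16,400/622.4)×334 + (622.4/2)×0.28×£101.00 = £1,674,001.51.
EOQ at £100.10 = 625.2 < 4000, so use break Q=4000: TC = 16,400×£100.10 + (16,400/4000.0)×334 + (4000.0/2)×0.28×£100.10 = £1,699,065.40.
EOQ at £99.37 = 627.5 < 15000, so use break Q=15000: TC = 16,400×£99.37 + (16,400/15000.0)×334 + (15000.0/2)×0.28×£99.37 = £1,838,710.17.
Lowest total cost is £1,674,001.51 at Q = 622.4.

Q* ≈ 622 pallets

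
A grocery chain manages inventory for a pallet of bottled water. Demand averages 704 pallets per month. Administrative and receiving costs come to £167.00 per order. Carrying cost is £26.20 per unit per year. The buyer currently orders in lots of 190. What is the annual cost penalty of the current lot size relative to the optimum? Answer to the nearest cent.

Extra cost ≈ £1,316.28 per year

Annual demand D = 704 × 12 = 8,448.
EOQ = √(2DS/H) = √(2 × 8,448 × 167 / 26.2) ≈ 328.17.
Cost at Q* = (D/Q*)S + (Q*/2)H = √(2DSH) ≈ £8,598.07.
Cost at Q = 190: (8,448/190)×167 + (190/2)×26.2 = £7,425.35 + £2,489.00 = £9,914.35.
Excess = £9,914.35 − £8,598.07 = £1,316.28.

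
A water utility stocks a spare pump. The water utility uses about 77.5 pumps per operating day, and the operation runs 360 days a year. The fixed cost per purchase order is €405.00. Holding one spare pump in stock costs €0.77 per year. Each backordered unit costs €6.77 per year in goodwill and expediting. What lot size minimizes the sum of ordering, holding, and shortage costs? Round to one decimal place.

Annual demand D = 77.5 × 360 = 27,900.
With planned backorders, Q* = √(2DS/H) · √((H+B)/B).
√(2DS/H) = √(2 × 27,900 × 405 / 0.77) = 5417.504.
√((H+B)/B) = √((0.77+6.77)/6.77) = 1.0553.
Q* ≈ 5717.295.

Q* ≈ 5,717.3 pumps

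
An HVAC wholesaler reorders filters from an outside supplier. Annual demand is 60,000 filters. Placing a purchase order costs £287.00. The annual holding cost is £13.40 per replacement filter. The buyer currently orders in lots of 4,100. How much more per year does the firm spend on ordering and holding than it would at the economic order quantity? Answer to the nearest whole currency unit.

EOQ = √(2DS/H) = √(2 × 60,000 × 287 / 13.4) ≈ 1603.17.
Cost at Q* = (D/Q*)S + (Q*/2)H = √(2DSH) ≈ £21,482.46.
Cost at Q = 4,100: (60,000/4,100)×287 + (4,100/2)×13.4 = £4,200.00 + £27,470.00 = £31,670.00.
Excess = £31,670.00 − £21,482.46 = £10,187.54.

Extra cost ≈ £10,188 per year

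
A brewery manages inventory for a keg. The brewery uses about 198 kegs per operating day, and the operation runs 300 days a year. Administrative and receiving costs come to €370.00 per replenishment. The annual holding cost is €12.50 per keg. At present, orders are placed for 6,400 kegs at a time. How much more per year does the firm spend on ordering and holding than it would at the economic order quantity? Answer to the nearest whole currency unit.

Annual demand D = 198 × 300 = 59,400.
EOQ = √(2DS/H) = √(2 × 59,400 × 370 / 12.5) ≈ 1875.23.
Cost at Q* = (D/Q*)S + (Q*/2)H = √(2DSH) ≈ €23,440.35.
Cost at Q = 6,400: (59,400/6,400)×370 + (6,400/2)×12.5 = €3,434.06 + €40,000.00 = €43,434.06.
Excess = €43,434.06 − €23,440.35 = €19,993.71.

Extra cost ≈ €19,994 per year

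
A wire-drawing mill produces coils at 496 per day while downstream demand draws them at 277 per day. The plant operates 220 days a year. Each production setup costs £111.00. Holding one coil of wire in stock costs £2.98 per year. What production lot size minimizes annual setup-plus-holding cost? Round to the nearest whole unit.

Annual demand D = 277 × 220 = 60,940.
Production build-up factor (1 − d/p) = 1 − 277/496 = 0.4415.
Q* = √(2DS / (H(1 − d/p))) = √(2 × 60,940 × 111 / (2.98 × 0.4415)).
= √(13,528,680 / 1.3158) ≈ 3206.553.

Q* ≈ 3,207 coils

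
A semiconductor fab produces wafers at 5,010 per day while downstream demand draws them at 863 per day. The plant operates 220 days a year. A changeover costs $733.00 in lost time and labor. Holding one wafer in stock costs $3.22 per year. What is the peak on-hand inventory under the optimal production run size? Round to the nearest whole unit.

Annual demand D = 863 × 220 = 189,860.
Production build-up factor (1 − d/p) = 1 − 863/5,010 = 0.8277.
Q* = √(2DS / (H(1 − d/p))) = √(2 × 189,860 × 733 / (3.22 × 0.8277)).
= √(278,334,760 / 2.6653) ≈ 10218.982.
Maximum inventory = Q*(1 − d/p) = 10218.982 × 0.8277 ≈ 8458.706.

I_max ≈ 8,459 wafers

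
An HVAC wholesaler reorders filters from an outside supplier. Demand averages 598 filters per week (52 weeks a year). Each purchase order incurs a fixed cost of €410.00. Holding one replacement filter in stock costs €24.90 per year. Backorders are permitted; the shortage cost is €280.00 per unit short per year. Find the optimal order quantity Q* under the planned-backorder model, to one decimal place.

Q* ≈ 1,056.0 filters

Annual demand D = 598 × 52 = 31,096.
With planned backorders, Q* = √(2DS/H) · √((H+B)/B).
√(2DS/H) = √(2 × 31,096 × 410 / 24.9) = 1011.951.
√((H+B)/B) = √((24.9+280)/280) = 1.0435.
Q* ≈ 1055.989.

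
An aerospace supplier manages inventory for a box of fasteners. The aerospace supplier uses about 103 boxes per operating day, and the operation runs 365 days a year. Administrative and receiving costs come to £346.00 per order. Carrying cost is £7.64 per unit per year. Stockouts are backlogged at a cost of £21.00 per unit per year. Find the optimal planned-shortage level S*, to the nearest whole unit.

Annual demand D = 103 × 365 = 37,595.
With planned backorders, Q* = √(2DS/H) · √((H+B)/B).
√(2DS/H) = √(2 × 37,595 × 346 / 7.64) = 1845.319.
√((H+B)/B) = √((7.64+21)/21) = 1.1678.
Q* ≈ 2155.005.
S* = Q* · H/(H+B) = 2155.005 × 7.64/28.64 ≈ 574.869.

S* ≈ 575 boxes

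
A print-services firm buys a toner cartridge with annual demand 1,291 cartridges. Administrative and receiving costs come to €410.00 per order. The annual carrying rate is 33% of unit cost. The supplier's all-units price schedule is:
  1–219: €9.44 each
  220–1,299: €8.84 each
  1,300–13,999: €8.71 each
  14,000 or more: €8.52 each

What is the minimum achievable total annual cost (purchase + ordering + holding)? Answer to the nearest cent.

TC* ≈ €13,169.77

Holding cost per unit per year at price C is H = 0.33·C.
Evaluate total cost at each tier's feasible EOQ or, if the EOQ is below the tier, at the tier's minimum quantity.
Tier 1 (€9.44): EOQ = 582.9 exceeds tier's upper bound 219, so this tier is dominated.
EOQ at €8.84 = 602.4 (feasible in tier 2): TC = 1,291×€8.84 + (1,291/602.4)×410 + (602.4/2)×0.33×€8.84 = €13,169.77.
EOQ at €8.71 = 606.9 < 1300, so use break Q=1300: TC = 1,291×€8.71 + (1,291/1300.0)×410 + (1300.0/2)×0.33×€8.71 = €13,520.07.
EOQ at €8.52 = 613.6 < 14000, so use break Q=14000: TC = 1,291×€8.52 + (1,291/14000.0)×410 + (14000.0/2)×0.33×€8.52 = €30,718.33.
Lowest total cost among the candidates is at Q = 602.4.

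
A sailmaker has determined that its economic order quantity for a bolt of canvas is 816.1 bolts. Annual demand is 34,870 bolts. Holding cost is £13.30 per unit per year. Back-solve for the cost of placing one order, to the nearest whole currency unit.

S ≈ £127

Squaring Q* = √(2DS/H) gives Q*² = 2DS/H.
From Q* = √(2DS/H): S = Q*²H / (2D) = 816.1² × 13.3 / (2 × 34,870) = 127.0154.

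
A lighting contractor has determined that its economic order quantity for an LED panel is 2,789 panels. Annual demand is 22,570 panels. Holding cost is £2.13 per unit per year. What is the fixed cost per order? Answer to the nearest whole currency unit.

S ≈ £367

The basic EOQ model gives Q* = √(2DS/H); rearrange for the unknown.
From Q* = √(2DS/H): S = Q*²H / (2D) = 2,789² × 2.13 / (2 × 22,570) = 367.0414.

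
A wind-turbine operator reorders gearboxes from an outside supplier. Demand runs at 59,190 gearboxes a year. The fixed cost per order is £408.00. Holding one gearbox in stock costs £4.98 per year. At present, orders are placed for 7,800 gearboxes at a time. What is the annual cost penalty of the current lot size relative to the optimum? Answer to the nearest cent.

Extra cost ≈ £7,009.09 per year

EOQ = √(2DS/H) = √(2 × 59,190 × 408 / 4.98) ≈ 3114.26.
Cost at Q* = (D/Q*)S + (Q*/2)H = √(2DSH) ≈ £15,509.00.
Cost at Q = 7,800: (59,190/7,800)×408 + (7,800/2)×4.98 = £3,096.09 + £19,422.00 = £22,518.09.
Excess = £22,518.09 − £15,509.00 = £7,009.09.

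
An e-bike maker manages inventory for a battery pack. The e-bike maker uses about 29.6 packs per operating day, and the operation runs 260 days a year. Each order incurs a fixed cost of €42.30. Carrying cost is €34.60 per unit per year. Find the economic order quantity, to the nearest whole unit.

Annual demand D = 29.6 × 260 = 7,696.
EOQ = √(2DS / H) = √(2 × 7,696 × 42.3 / 34.6).
= √(651,081.6 / 34.6) = √18,817.3873 ≈ 137.176.

Q* ≈ 137 packs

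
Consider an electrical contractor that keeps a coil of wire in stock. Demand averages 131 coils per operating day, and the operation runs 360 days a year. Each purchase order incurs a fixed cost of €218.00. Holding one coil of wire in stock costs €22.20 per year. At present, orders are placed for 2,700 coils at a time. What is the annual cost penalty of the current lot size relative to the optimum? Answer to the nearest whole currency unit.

Extra cost ≈ €12,413 per year

Annual demand D = 131 × 360 = 47,160.
EOQ = √(2DS/H) = √(2 × 47,160 × 218 / 22.2) ≈ 962.40.
Cost at Q* = (D/Q*)S + (Q*/2)H = √(2DSH) ≈ €21,365.18.
Cost at Q = 2,700: (47,160/2,700)×218 + (2,700/2)×22.2 = €3,807.73 + €29,970.00 = €33,777.73.
Excess = €33,777.73 − €21,365.18 = €12,412.55.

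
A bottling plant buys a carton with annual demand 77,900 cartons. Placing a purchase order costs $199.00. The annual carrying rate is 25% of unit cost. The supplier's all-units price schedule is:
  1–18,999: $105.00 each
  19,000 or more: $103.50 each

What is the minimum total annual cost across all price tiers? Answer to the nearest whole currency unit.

TC* ≈ $8,208,028

Holding cost per unit per year at price C is H = 0.25·C.
Candidates are each tier's EOQ (if it falls in that tier) and each price-break quantity.
EOQ at $105.00 = 1086.8 (feasible in tier 1): TC = 77,900×$105.00 + (77,900/1086.8)×199 + (1086.8/2)×0.25×$105.00 = $8,208,028.24.
EOQ at $103.50 = 1094.6 < 19000, so use break Q=19000: TC = 77,900×$103.50 + (77,900/19000.0)×199 + (19000.0/2)×0.25×$103.50 = $8,309,278.40.
Lowest total cost among the candidates is at Q = 1086.8.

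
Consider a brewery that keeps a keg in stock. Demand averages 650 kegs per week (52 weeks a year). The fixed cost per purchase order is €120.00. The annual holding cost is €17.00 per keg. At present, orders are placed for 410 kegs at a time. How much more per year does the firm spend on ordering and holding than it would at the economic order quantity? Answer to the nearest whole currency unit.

Annual demand D = 650 × 52 = 33,800.
EOQ = √(2DS/H) = √(2 × 33,800 × 120 / 17) ≈ 690.78.
Cost at Q* = (D/Q*)S + (Q*/2)H = √(2DSH) ≈ €11,743.25.
Cost at Q = 410: (33,800/410)×120 + (410/2)×17 = €9,892.68 + €3,485.00 = €13,377.68.
Excess = €13,377.68 − €11,743.25 = €1,634.43.

Extra cost ≈ €1,634 per year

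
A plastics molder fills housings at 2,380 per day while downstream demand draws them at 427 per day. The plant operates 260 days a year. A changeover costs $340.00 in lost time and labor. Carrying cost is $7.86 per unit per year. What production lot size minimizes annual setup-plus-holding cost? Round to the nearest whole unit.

Annual demand D = 427 × 260 = 111,020.
Production build-up factor (1 − d/p) = 1 − 427/2,380 = 0.8206.
Q* = √(2DS / (H(1 − d/p))) = √(2 × 111,020 × 340 / (7.86 × 0.8206)).
= √(75,493,600 / 6.4498) ≈ 3421.221.

Q* ≈ 3,421 housings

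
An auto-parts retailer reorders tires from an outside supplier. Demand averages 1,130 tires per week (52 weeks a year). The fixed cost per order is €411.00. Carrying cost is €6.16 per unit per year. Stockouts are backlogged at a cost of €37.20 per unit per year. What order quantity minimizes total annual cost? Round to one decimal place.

Annual demand D = 1,130 × 52 = 58,760.
With planned backorders, Q* = √(2DS/H) · √((H+B)/B).
√(2DS/H) = √(2 × 58,760 × 411 / 6.16) = 2800.183.
√((H+B)/B) = √((6.16+37.2)/37.2) = 1.0796.
Q* ≈ 3023.149.

Q* ≈ 3,023.1 tires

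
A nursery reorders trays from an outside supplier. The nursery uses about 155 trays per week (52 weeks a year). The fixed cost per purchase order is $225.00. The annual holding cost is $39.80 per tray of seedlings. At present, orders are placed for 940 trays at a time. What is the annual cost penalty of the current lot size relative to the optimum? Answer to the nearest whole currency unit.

Extra cost ≈ $8,620 per year

Annual demand D = 155 × 52 = 8,060.
EOQ = √(2DS/H) = √(2 × 8,060 × 225 / 39.8) ≈ 301.88.
Cost at Q* = (D/Q*)S + (Q*/2)H = √(2DSH) ≈ $12,014.77.
Cost at Q = 940: (8,060/940)×225 + (940/2)×39.8 = $1,929.26 + $18,706.00 = $20,635.26.
Excess = $20,635.26 − $12,014.77 = $8,620.49.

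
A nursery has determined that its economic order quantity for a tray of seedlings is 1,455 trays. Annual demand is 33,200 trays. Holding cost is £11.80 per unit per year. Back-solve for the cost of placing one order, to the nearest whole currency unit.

S ≈ £376

The basic EOQ model gives Q* = √(2DS/H); rearrange for the unknown.
From Q* = √(2DS/H): S = Q*²H / (2D) = 1,455² × 11.8 / (2 × 33,200) = 376.2183.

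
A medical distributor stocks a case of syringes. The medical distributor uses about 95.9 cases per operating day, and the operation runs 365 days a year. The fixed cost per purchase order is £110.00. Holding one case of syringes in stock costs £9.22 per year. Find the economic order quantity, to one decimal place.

Annual demand D = 95.9 × 365 = 35,003.5.
EOQ = √(2DS / H) = √(2 × 35,003.5 × 110 / 9.22).
= √(7,700,770 / 9.22) = √835,224.5119 ≈ 913.906.

Q* ≈ 913.9 cases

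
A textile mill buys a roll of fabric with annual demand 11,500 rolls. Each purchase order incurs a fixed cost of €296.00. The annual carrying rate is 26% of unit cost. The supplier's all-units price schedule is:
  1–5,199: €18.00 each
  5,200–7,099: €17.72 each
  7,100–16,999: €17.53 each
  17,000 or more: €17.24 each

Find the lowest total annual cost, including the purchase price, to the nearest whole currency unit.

Holding cost per unit per year at price C is H = 0.26·C.
Candidates are each tier's EOQ (if it falls in that tier) and each price-break quantity.
EOQ at €18.00 = 1206.1 (feasible in tier 1): TC = 11,500×€18.00 + (11,500/1206.1)×296 + (1206.1/2)×0.26×€18.00 = €212,644.59.
EOQ at €17.72 = 1215.6 < 5200, so use break Q=5200: TC = 11,500×€17.72 + (11,500/5200.0)×296 + (5200.0/2)×0.26×€17.72 = €216,413.34.
EOQ at €17.53 = 1222.2 < 7100, so use break Q=7100: TC = 11,500×€17.53 + (11,500/7100.0)×296 + (7100.0/2)×0.26×€17.53 = €218,254.63.
EOQ at €17.24 = 1232.4 < 17000, so use break Q=17000: TC = 11,500×€17.24 + (11,500/17000.0)×296 + (17000.0/2)×0.26×€17.24 = €236,560.64.
Lowest total cost among the candidates is at Q = 1206.1.

TC* ≈ €212,645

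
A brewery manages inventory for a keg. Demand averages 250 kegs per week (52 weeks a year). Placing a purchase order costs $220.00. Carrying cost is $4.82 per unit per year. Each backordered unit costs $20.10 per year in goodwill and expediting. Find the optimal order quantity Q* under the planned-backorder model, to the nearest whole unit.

Q* ≈ 1,213 kegs

Annual demand D = 250 × 52 = 13,000.
With planned backorders, Q* = √(2DS/H) · √((H+B)/B).
√(2DS/H) = √(2 × 13,000 × 220 / 4.82) = 1089.368.
√((H+B)/B) = √((4.82+20.1)/20.1) = 1.1135.
Q* ≈ 1212.971.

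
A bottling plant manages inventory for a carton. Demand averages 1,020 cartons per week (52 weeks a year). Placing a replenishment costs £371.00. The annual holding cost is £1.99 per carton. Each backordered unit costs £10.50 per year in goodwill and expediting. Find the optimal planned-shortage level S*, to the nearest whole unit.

S* ≈ 773 cartons

Annual demand D = 1,020 × 52 = 53,040.
With planned backorders, Q* = √(2DS/H) · √((H+B)/B).
√(2DS/H) = √(2 × 53,040 × 371 / 1.99) = 4447.103.
√((H+B)/B) = √((1.99+10.5)/10.5) = 1.0907.
Q* ≈ 4850.246.
S* = Q* · H/(H+B) = 4850.246 × 1.99/12.49 ≈ 772.777.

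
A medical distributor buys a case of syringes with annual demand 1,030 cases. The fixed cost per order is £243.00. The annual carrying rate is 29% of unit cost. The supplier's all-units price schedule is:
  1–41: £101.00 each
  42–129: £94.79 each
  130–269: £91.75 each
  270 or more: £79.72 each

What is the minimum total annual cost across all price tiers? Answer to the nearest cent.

TC* ≈ £86,159.64

Holding cost per unit per year at price C is H = 0.29·C.
Candidates are each tier's EOQ (if it falls in that tier) and each price-break quantity.
Tier 1 (£101.00): EOQ = 130.7 exceeds tier's upper bound 41, so this tier is dominated.
Tier 2 (£94.79): EOQ = 134.9 exceeds tier's upper bound 129, so this tier is dominated.
EOQ at £91.75 = 137.2 (feasible in tier 3): TC = 1,030×£91.75 + (1,030/137.2)×243 + (137.2/2)×0.29×£91.75 = £98,152.05.
EOQ at £79.72 = 147.1 < 270, so use break Q=270: TC = 1,030×£79.72 + (1,030/270.0)×243 + (270.0/2)×0.29×£79.72 = £86,159.64.
Lowest total cost among the candidates is at Q = 270.0.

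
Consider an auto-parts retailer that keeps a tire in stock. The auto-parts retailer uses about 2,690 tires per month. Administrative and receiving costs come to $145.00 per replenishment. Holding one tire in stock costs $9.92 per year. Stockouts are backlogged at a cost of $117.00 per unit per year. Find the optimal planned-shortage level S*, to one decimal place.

S* ≈ 79.1 tires

Annual demand D = 2,690 × 12 = 32,280.
With planned backorders, Q* = √(2DS/H) · √((H+B)/B).
√(2DS/H) = √(2 × 32,280 × 145 / 9.92) = 971.426.
√((H+B)/B) = √((9.92+117)/117) = 1.0415.
Q* ≈ 1011.771.
S* = Q* · H/(H+B) = 1011.771 × 9.92/126.92 ≈ 79.079.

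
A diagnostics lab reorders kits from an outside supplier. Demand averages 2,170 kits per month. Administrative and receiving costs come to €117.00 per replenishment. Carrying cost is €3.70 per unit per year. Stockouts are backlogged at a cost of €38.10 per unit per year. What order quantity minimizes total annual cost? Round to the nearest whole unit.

Annual demand D = 2,170 × 12 = 26,040.
With planned backorders, Q* = √(2DS/H) · √((H+B)/B).
√(2DS/H) = √(2 × 26,040 × 117 / 3.7) = 1283.298.
√((H+B)/B) = √((3.7+38.1)/38.1) = 1.0474.
Q* ≈ 1344.167.

Q* ≈ 1,344 kits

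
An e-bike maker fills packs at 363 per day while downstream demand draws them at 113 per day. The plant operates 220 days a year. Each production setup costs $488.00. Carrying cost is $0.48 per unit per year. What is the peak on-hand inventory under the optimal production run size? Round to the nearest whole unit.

I_max ≈ 5,900 packs

Annual demand D = 113 × 220 = 24,860.
Production build-up factor (1 − d/p) = 1 − 113/363 = 0.6887.
Q* = √(2DS / (H(1 − d/p))) = √(2 × 24,860 × 488 / (0.48 × 0.6887)).
= √(24,263,360 / 0.3306) ≈ 8567.185.
Maximum inventory = Q*(1 − d/p) = 8567.185 × 0.6887 ≈ 5900.265.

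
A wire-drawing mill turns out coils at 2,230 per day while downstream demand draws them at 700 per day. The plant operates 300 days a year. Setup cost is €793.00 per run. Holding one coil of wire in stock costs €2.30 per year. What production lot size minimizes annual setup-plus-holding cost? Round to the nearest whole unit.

Q* ≈ 14,528 coils

Annual demand D = 700 × 300 = 210,000.
Production build-up factor (1 − d/p) = 1 − 700/2,230 = 0.6861.
Q* = √(2DS / (H(1 − d/p))) = √(2 × 210,000 × 793 / (2.3 × 0.6861)).
= √(333,060,000 / 1.578) ≈ 14527.940.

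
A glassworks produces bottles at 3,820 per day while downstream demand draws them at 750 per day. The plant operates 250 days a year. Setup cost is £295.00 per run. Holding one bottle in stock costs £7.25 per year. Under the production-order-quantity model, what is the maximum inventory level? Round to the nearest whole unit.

Annual demand D = 750 × 250 = 187,500.
Production build-up factor (1 − d/p) = 1 − 750/3,820 = 0.8037.
Q* = √(2DS / (H(1 − d/p))) = √(2 × 187,500 × 295 / (7.25 × 0.8037)).
= √(110,625,000 / 5.8266) ≈ 4357.327.
Maximum inventory = Q*(1 − d/p) = 4357.327 × 0.8037 ≈ 3501.831.

I_max ≈ 3,502 bottles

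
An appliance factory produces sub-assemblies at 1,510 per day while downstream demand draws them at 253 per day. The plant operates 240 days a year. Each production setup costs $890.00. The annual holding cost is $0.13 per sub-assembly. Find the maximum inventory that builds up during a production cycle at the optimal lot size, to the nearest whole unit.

I_max ≈ 26,308 sub-assemblies

Annual demand D = 253 × 240 = 60,720.
Production build-up factor (1 − d/p) = 1 − 253/1,510 = 0.8325.
Q* = √(2DS / (H(1 − d/p))) = √(2 × 60,720 × 890 / (0.13 × 0.8325)).
= √(108,081,600 / 0.1082) ≈ 31602.762.
Maximum inventory = Q*(1 − d/p) = 31602.762 × 0.8325 ≈ 26307.730.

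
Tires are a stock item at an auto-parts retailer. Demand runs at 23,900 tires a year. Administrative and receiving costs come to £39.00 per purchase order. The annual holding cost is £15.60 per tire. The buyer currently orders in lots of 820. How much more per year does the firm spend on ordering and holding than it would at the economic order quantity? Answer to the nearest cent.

EOQ = √(2DS/H) = √(2 × 23,900 × 39 / 15.6) ≈ 345.69.
Cost at Q* = (D/Q*)S + (Q*/2)H = √(2DSH) ≈ £5,392.73.
Cost at Q = 820: (23,900/820)×39 + (820/2)×15.6 = £1,136.71 + £6,396.00 = £7,532.71.
Excess = £7,532.71 − £5,392.73 = £2,139.98.

Extra cost ≈ £2,139.98 per year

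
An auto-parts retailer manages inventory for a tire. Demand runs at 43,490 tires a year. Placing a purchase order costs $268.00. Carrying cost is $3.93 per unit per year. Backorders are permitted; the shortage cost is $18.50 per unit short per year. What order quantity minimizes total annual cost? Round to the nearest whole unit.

Q* ≈ 2,682 tires

With planned backorders, Q* = √(2DS/H) · √((H+B)/B).
√(2DS/H) = √(2 × 43,490 × 268 / 3.93) = 2435.459.
√((H+B)/B) = √((3.93+18.5)/18.5) = 1.1011.
Q* ≈ 2681.696.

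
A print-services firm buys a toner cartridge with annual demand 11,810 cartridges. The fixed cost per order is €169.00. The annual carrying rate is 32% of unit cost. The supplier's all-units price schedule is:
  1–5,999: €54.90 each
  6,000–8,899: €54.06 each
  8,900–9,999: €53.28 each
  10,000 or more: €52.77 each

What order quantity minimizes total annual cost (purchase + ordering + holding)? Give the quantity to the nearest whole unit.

Holding cost per unit per year at price C is H = 0.32·C.
Evaluate total cost at each tier's feasible EOQ or, if the EOQ is below the tier, at the tier's minimum quantity.
EOQ at €54.90 = 476.7 (feasible in tier 1): TC = 11,810×€54.90 + (11,810/476.7)×169 + (476.7/2)×0.32×€54.90 = €656,743.22.
EOQ at €54.06 = 480.4 < 6000, so use break Q=6000: TC = 11,810×€54.06 + (11,810/6000.0)×169 + (6000.0/2)×0.32×€54.06 = €690,678.85.
EOQ at €53.28 = 483.9 < 8900, so use break Q=8900: TC = 11,810×€53.28 + (11,810/8900.0)×169 + (8900.0/2)×0.32×€53.28 = €705,331.78.
EOQ at €52.77 = 486.2 < 10000, so use break Q=10000: TC = 11,810×€52.77 + (11,810/10000.0)×169 + (10000.0/2)×0.32×€52.77 = €707,845.29.
Lowest total cost is €656,743.22 at Q = 476.7.

Q* ≈ 477 cartridges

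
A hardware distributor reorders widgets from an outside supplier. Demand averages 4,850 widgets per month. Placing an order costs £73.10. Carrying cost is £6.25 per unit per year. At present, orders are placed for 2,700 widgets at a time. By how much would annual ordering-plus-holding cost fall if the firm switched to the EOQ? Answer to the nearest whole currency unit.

Extra cost ≈ £2,721 per year

Annual demand D = 4,850 × 12 = 58,200.
EOQ = √(2DS/H) = √(2 × 58,200 × 73.1 / 6.25) ≈ 1166.80.
Cost at Q* = (D/Q*)S + (Q*/2)H = √(2DSH) ≈ £7,292.48.
Cost at Q = 2,700: (58,200/2,700)×73.1 + (2,700/2)×6.25 = £1,575.71 + £8,437.50 = £10,013.21.
Excess = £10,013.21 − £7,292.48 = £2,720.73.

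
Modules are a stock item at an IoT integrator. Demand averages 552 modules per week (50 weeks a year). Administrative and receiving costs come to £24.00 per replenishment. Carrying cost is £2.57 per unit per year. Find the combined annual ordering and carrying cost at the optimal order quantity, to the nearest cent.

Annual demand D = 552 × 50 = 27,600.
EOQ = √(2DS/H) = √(2 × 27,600 × 24 / 2.57) ≈ 717.97.
At the optimum the two cost components are equal, so total cost = 2·(Q*/2)H = Q*·H.
Minimum total = √(2DSH) = √(2 × 27,600 × 24 × 2.57) ≈ 1845.193.

TC* ≈ £1,845.19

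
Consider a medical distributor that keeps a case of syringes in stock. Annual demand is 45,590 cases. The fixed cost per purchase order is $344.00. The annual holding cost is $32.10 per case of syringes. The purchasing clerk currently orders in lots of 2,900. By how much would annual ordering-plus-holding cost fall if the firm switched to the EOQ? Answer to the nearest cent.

EOQ = √(2DS/H) = √(2 × 45,590 × 344 / 32.1) ≈ 988.50.
Cost at Q* = (D/Q*)S + (Q*/2)H = √(2DSH) ≈ $31,730.84.
Cost at Q = 2,900: (45,590/2,900)×344 + (2,900/2)×32.1 = $5,407.92 + $46,545.00 = $51,952.92.
Excess = $51,952.92 − $31,730.84 = $20,222.08.

Extra cost ≈ $20,222.08 per year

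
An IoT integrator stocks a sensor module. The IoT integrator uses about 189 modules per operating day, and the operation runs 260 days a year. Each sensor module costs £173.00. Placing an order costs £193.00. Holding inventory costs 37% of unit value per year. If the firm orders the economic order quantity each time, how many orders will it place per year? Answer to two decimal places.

Annual demand D = 189 × 260 = 49,140.
Holding cost H = 0.37 × £173.00 = £64.0100 per unit per year.
EOQ = √(2DS/H) = √(2 × 49,140 × 193 / 64.01) ≈ 544.36.
Orders per year = D / Q* = 49,140 / 544.36 ≈ 90.271.

N ≈ 90.27 orders per year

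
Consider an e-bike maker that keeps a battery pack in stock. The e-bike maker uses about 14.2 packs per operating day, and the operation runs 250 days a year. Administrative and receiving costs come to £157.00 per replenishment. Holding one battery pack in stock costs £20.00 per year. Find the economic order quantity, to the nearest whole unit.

Annual demand D = 14.2 × 250 = 3,550.
EOQ = √(2DS / H) = √(2 × 3,550 × 157 / 20).
= √(1,114,700 / 20) = √55,735 ≈ 236.083.

Q* ≈ 236 packs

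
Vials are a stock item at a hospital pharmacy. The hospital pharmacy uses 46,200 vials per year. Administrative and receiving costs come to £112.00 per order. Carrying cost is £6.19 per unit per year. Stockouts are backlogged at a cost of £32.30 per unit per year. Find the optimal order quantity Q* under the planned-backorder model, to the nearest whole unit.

Q* ≈ 1,411 vials

With planned backorders, Q* = √(2DS/H) · √((H+B)/B).
√(2DS/H) = √(2 × 46,200 × 112 / 6.19) = 1293.003.
√((H+B)/B) = √((6.19+32.3)/32.3) = 1.0916.
Q* ≈ 1411.472.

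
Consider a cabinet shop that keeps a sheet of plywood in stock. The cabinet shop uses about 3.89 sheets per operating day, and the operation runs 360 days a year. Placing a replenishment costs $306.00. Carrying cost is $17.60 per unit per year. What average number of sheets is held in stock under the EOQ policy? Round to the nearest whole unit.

Average inventory ≈ 110 sheets

Annual demand D = 3.89 × 360 = 1,400.4.
The optimal lot size = √(2DS/H) = √(2 × 1,400.4 × 306 / 17.6) ≈ 220.67.
Average inventory = Q*/2 ≈ 220.67 / 2 = 110.336.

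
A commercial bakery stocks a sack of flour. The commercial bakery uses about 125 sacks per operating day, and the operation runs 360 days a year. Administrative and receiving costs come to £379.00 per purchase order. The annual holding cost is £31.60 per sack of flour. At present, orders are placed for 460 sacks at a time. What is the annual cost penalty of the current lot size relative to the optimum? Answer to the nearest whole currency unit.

Extra cost ≈ £11,513 per year

Annual demand D = 125 × 360 = 45,000.
EOQ = √(2DS/H) = √(2 × 45,000 × 379 / 31.6) ≈ 1038.96.
Cost at Q* = (D/Q*)S + (Q*/2)H = √(2DSH) ≈ £32,831.02.
Cost at Q = 460: (45,000/460)×379 + (460/2)×31.6 = £37,076.09 + £7,268.00 = £44,344.09.
Excess = £44,344.09 − £32,831.02 = £11,513.07.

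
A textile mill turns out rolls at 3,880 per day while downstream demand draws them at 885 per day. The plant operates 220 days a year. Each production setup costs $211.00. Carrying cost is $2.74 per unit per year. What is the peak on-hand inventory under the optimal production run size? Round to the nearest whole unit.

Annual demand D = 885 × 220 = 194,700.
Production build-up factor (1 − d/p) = 1 − 885/3,880 = 0.7719.
Q* = √(2DS / (H(1 − d/p))) = √(2 × 194,700 × 211 / (2.74 × 0.7719)).
= √(82,163,400 / 2.115) ≈ 6232.774.
Maximum inventory = Q*(1 − d/p) = 6232.774 × 0.7719 ≈ 4811.123.

I_max ≈ 4,811 rolls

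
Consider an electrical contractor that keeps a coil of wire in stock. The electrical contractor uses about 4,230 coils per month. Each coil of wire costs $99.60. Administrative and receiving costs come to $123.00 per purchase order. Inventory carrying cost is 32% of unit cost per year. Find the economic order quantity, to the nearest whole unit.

Annual demand D = 4,230 × 12 = 50,760.
Holding cost H = 0.32 × $99.60 = $31.8720 per unit per year.
EOQ = √(2DS / H) = √(2 × 50,760 × 123 / 31.872).
= √(12,486,960 / 31.872) = √391,784.6386 ≈ 625.927.

Q* ≈ 626 coils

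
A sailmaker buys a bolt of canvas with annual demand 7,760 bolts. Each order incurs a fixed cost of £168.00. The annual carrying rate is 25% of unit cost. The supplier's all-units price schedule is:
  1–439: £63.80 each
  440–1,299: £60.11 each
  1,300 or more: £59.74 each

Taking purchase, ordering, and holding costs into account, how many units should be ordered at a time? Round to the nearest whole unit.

Q* ≈ 440 bolts

Holding cost per unit per year at price C is H = 0.25·C.
Evaluate total cost at each tier's feasible EOQ or, if the EOQ is below the tier, at the tier's minimum quantity.
EOQ at £63.80 = 404.3 (feasible in tier 1): TC = 7,760×£63.80 + (7,760/404.3)×168 + (404.3/2)×0.25×£63.80 = £501,536.83.
EOQ at £60.11 = 416.5 < 440, so use break Q=440: TC = 7,760×£60.11 + (7,760/440.0)×168 + (440.0/2)×0.25×£60.11 = £472,722.56.
EOQ at £59.74 = 417.8 < 1300, so use break Q=1300: TC = 7,760×£59.74 + (7,760/1300.0)×168 + (1300.0/2)×0.25×£59.74 = £474,292.98.
Lowest total cost is £472,722.56 at Q = 440.0.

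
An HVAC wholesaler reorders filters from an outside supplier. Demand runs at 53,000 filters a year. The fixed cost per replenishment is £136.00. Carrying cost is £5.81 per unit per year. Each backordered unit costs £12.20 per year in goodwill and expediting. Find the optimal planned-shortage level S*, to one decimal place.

With planned backorders, Q* = √(2DS/H) · √((H+B)/B).
√(2DS/H) = √(2 × 53,000 × 136 / 5.81) = 1575.195.
√((H+B)/B) = √((5.81+12.2)/12.2) = 1.2150.
Q* ≈ 1913.865.
S* = Q* · H/(H+B) = 1913.865 × 5.81/18.01 ≈ 617.410.

S* ≈ 617.4 filters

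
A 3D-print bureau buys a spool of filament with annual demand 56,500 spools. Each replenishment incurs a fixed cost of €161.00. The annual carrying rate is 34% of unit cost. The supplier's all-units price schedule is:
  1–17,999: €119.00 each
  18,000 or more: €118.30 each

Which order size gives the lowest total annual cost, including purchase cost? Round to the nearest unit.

Holding cost per unit per year at price C is H = 0.34·C.
Evaluate total cost at each tier's feasible EOQ or, if the EOQ is below the tier, at the tier's minimum quantity.
EOQ at €119.00 = 670.6 (feasible in tier 1): TC = 56,500×€119.00 + (56,500/670.6)×161 + (670.6/2)×0.34×€119.00 = €6,750,630.96.
EOQ at €118.30 = 672.5 < 18000, so use break Q=18000: TC = 56,500×€118.30 + (56,500/18000.0)×161 + (18000.0/2)×0.34×€118.30 = €7,046,453.36.
Lowest total cost is €6,750,630.96 at Q = 670.6.

Q* ≈ 671 spools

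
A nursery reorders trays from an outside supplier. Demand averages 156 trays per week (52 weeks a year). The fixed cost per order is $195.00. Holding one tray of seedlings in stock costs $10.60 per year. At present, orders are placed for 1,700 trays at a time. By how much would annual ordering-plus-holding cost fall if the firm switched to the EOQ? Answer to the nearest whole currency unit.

Extra cost ≈ $4,150 per year

Annual demand D = 156 × 52 = 8,112.
EOQ = √(2DS/H) = √(2 × 8,112 × 195 / 10.6) ≈ 546.32.
Cost at Q* = (D/Q*)S + (Q*/2)H = √(2DSH) ≈ $5,790.94.
Cost at Q = 1,700: (8,112/1,700)×195 + (1,700/2)×10.6 = $930.49 + $9,010.00 = $9,940.49.
Excess = $9,940.49 − $5,790.94 = $4,149.55.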